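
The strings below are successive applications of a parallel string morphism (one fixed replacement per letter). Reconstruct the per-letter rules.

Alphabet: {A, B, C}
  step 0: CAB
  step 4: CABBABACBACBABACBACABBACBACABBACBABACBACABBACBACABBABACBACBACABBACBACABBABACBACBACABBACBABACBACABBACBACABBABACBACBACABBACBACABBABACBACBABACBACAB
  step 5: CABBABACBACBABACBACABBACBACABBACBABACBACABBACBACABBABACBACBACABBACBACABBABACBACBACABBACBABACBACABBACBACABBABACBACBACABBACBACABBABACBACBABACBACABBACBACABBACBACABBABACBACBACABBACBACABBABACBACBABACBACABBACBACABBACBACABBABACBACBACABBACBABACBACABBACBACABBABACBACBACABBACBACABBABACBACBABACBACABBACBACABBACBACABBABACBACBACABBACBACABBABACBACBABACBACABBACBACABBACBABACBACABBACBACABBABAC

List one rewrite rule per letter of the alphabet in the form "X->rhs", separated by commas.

  step 4 ⇒ step 5: CABBABACBACBABACBACABBACBACABBACBABACBACABBACBACABBABACBACBACABBACBACABBABACBACBACABBACBABACBACABBACBACABBABACBACBACABBACBACABBABACBACBABACBACAB ⇒ CAB·BA·BAC·BAC·BA·BAC·BA·CAB·BAC·BA·CAB·BAC·BA·BAC·BA·CAB·BAC·BA·CAB·BA·BAC·BAC·BA·CAB·BAC·BA·CAB·BA·BAC·BAC·BA·CAB·BAC·BA·BAC·BA·CAB·BAC·BA·CAB·BA·BAC·BAC·BA·CAB·BAC·BA·CAB·BA·BAC·BAC·BA·BAC·BA·CAB·BAC·BA·CAB·BAC·BA·CAB·BA·BAC·BAC·BA·CAB·BAC·BA·CAB·BA·BAC·BAC·BA·BAC·BA·CAB·BAC·BA·CAB·BAC·BA·CAB·BA·BAC·BAC·BA·CAB·BAC·BA·BAC·BA·CAB·BAC·BA·CAB·BA·BAC·BAC·BA·CAB·BAC·BA·CAB·BA·BAC·BAC·BA·BAC·BA·CAB·BAC·BA·CAB·BAC·BA·CAB·BA·BAC·BAC·BA·CAB·BAC·BA·CAB·BA·BAC·BAC·BA·BAC·BA·CAB·BAC·BA·CAB·BAC·BA·BAC·BA·CAB·BAC·BA·CAB·BA·BAC
    A ↦ BA
    B ↦ BAC
    C ↦ CAB

A->BA, B->BAC, C->CAB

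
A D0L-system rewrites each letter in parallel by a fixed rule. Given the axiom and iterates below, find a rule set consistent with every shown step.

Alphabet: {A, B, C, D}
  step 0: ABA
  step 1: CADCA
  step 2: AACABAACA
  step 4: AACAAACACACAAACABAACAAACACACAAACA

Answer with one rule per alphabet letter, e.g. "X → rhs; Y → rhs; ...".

A->CA, B->D, C->AA, D->B

  step 1 ⇒ step 2: CADCA ⇒ AA·CA·B·AA·CA
    A ↦ CA
    C ↦ AA
    D ↦ B
  step 0 ⇒ step 1: ABA ⇒ CA·D·CA
    B ↦ D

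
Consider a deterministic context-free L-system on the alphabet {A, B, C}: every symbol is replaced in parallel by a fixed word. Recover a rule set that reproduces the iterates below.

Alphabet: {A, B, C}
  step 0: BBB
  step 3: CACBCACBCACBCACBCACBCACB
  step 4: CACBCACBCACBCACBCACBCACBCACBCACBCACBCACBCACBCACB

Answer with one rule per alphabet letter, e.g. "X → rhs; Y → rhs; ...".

A->CB, B->CB, C->CA

  step 3 ⇒ step 4: CACBCACBCACBCACBCACBCACB ⇒ CA·CB·CA·CB·CA·CB·CA·CB·CA·CB·CA·CB·CA·CB·CA·CB·CA·CB·CA·CB·CA·CB·CA·CB
    A ↦ CB
    B ↦ CB
    C ↦ CA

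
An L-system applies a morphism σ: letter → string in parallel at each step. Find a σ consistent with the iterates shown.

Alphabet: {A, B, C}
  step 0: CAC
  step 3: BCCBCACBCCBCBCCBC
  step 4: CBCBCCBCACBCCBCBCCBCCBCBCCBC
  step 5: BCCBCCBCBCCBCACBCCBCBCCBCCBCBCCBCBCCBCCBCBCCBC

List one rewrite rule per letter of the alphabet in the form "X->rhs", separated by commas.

  step 4 ⇒ step 5: CBCBCCBCACBCCBCBCCBCCBCBCCBC ⇒ BC·C·BC·C·BC·BC·C·BC·AC·BC·C·BC·BC·C·BC·C·BC·BC·C·BC·BC·C·BC·C·BC·BC·C·BC
    A ↦ AC
    B ↦ C
    C ↦ BC

A->AC, B->C, C->BC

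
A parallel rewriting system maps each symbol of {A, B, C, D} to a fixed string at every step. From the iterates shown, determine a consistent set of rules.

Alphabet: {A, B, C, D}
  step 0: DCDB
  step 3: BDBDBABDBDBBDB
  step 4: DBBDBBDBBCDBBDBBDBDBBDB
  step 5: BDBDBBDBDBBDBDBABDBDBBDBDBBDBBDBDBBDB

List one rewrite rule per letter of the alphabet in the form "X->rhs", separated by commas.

  step 4 ⇒ step 5: DBBDBBDBBCDBBDBBDBDBBDB ⇒ B·DB·DB·B·DB·DB·B·DB·DB·A·B·DB·DB·B·DB·DB·B·DB·B·DB·DB·B·DB
    B ↦ DB
    C ↦ A
    D ↦ B
  step 3 ⇒ step 4: BDBDBABDBDBBDB ⇒ DB·B·DB·B·DB·BC·DB·B·DB·B·DB·DB·B·DB
    A ↦ BC

A->BC, B->DB, C->A, D->B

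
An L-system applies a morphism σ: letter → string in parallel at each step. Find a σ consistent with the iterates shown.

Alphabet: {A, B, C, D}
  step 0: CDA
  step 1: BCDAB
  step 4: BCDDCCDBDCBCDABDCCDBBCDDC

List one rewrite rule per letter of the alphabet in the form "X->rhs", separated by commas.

A->AB, B->DC, C->B, D->CD

  step 0 ⇒ step 1: CDA ⇒ B·CD·AB
    A ↦ AB
    C ↦ B
    D ↦ CD
    B ↦ DC  (constrained at step 1)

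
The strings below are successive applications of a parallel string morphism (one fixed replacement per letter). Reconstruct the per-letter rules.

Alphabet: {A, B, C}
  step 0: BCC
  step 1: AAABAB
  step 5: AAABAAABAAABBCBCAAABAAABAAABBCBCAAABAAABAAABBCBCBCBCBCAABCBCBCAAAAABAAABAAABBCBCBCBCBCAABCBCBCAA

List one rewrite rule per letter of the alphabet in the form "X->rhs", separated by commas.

A->BC, B->AA, C->AB

  step 0 ⇒ step 1: BCC ⇒ AA·AB·AB
    B ↦ AA
    C ↦ AB
    A ↦ BC  (constrained at step 1)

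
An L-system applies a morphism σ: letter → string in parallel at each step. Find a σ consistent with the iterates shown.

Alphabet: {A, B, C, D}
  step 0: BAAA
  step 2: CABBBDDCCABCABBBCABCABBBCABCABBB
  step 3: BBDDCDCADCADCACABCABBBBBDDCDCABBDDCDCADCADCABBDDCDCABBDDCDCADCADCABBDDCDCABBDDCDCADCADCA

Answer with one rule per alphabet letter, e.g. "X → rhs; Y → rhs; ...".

A->DDC, B->DCA, C->BB, D->CAB

  step 2 ⇒ step 3: CABBBDDCCABCABBBCABCABBBCABCABBB ⇒ BB·DDC·DCA·DCA·DCA·CAB·CAB·BB·BB·DDC·DCA·BB·DDC·DCA·DCA·DCA·BB·DDC·DCA·BB·DDC·DCA·DCA·DCA·BB·DDC·DCA·BB·DDC·DCA·DCA·DCA
    A ↦ DDC
    B ↦ DCA
    C ↦ BB
    D ↦ CAB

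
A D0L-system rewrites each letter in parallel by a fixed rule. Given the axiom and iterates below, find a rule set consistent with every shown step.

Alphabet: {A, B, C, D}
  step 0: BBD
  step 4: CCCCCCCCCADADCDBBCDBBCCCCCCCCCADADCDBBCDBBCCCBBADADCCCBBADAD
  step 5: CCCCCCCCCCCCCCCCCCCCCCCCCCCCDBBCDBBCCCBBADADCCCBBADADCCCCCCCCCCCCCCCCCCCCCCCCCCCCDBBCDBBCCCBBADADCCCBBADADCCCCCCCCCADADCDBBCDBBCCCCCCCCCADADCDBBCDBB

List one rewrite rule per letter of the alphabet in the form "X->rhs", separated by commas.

  step 4 ⇒ step 5: CCCCCCCCCADADCDBBCDBBCCCCCCCCCADADCDBBCDBBCCCBBADADCCCBBADAD ⇒ CCC·CCC·CCC·CCC·CCC·CCC·CCC·CCC·CCC·CD·BB·CD·BB·CCC·BB·AD·AD·CCC·BB·AD·AD·CCC·CCC·CCC·CCC·CCC·CCC·CCC·CCC·CCC·CD·BB·CD·BB·CCC·BB·AD·AD·CCC·BB·AD·AD·CCC·CCC·CCC·AD·AD·CD·BB·CD·BB·CCC·CCC·CCC·AD·AD·CD·BB·CD·BB
    A ↦ CD
    B ↦ AD
    C ↦ CCC
    D ↦ BB

A->CD, B->AD, C->CCC, D->BB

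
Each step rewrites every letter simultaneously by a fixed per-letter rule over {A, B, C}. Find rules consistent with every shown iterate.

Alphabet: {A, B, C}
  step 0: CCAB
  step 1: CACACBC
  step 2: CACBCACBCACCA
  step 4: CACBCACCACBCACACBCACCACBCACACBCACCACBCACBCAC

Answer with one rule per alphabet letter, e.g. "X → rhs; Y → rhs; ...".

A->CB, B->C, C->CA

  step 1 ⇒ step 2: CACACBC ⇒ CA·CB·CA·CB·CA·C·CA
    A ↦ CB
    B ↦ C
    C ↦ CA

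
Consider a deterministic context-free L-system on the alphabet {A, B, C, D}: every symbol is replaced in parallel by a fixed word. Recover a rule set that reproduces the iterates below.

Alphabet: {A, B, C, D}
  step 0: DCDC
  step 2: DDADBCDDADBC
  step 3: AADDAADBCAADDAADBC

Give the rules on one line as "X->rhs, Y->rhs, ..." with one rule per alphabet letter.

  step 2 ⇒ step 3: DDADBCDDADBC ⇒ A·A·DD·A·AD·BC·A·A·DD·A·AD·BC
    A ↦ DD
    B ↦ AD
    C ↦ BC
    D ↦ A

A->DD, B->AD, C->BC, D->A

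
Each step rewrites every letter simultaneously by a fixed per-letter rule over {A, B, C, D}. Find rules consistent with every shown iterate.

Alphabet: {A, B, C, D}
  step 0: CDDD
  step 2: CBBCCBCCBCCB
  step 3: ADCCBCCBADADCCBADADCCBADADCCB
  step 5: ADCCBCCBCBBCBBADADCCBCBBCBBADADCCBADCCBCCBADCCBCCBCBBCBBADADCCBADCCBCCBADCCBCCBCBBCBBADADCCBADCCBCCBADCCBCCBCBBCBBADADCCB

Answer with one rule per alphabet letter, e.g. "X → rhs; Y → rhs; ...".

  step 2 ⇒ step 3: CBBCCBCCBCCB ⇒ AD·CCB·CCB·AD·AD·CCB·AD·AD·CCB·AD·AD·CCB
    B ↦ CCB
    C ↦ AD
    A ↦ CB  (constrained at step 3)
    D ↦ B  (constrained at step 0)

A->CB, B->CCB, C->AD, D->B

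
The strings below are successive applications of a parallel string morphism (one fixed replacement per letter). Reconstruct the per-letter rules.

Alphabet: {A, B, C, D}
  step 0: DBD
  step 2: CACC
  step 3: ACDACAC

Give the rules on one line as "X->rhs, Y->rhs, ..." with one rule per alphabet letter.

  step 2 ⇒ step 3: CACC ⇒ AC·D·AC·AC
    A ↦ D
    C ↦ AC
    B ↦ C  (constrained at step 0)
    D ↦ B  (constrained at step 0)

A->D, B->C, C->AC, D->B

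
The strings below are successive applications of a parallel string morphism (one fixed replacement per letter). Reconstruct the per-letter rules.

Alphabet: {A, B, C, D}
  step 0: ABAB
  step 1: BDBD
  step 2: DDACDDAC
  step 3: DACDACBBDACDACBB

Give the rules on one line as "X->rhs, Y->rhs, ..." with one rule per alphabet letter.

  step 2 ⇒ step 3: DDACDDAC ⇒ DAC·DAC·B·B·DAC·DAC·B·B
    A ↦ B
    C ↦ B
    D ↦ DAC
  step 0 ⇒ step 1: ABAB ⇒ B·D·B·D
    B ↦ D

A->B, B->D, C->B, D->DAC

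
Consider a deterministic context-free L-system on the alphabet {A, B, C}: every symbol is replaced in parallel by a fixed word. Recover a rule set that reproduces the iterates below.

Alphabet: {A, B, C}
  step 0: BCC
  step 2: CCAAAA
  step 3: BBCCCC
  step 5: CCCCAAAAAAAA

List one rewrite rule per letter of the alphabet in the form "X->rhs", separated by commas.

  step 2 ⇒ step 3: CCAAAA ⇒ B·B·C·C·C·C
    A ↦ C
    C ↦ B
    B ↦ AA  (constrained at step 0)

A->C, B->AA, C->B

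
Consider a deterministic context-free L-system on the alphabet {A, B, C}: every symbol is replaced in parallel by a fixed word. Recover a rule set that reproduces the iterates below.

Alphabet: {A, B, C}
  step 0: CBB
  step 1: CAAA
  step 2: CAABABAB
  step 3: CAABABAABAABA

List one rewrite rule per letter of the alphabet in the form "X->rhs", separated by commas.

  step 2 ⇒ step 3: CAABABAB ⇒ CA·AB·AB·A·AB·A·AB·A
    A ↦ AB
    B ↦ A
    C ↦ CA

A->AB, B->A, C->CA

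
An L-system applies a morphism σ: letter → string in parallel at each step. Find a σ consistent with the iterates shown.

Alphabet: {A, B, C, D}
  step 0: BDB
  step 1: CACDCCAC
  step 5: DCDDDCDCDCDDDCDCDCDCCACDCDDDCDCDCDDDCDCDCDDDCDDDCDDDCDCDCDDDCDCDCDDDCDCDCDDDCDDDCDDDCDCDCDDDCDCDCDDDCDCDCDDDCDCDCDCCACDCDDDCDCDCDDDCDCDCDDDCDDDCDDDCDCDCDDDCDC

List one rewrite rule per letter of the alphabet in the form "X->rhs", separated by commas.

  step 0 ⇒ step 1: BDB ⇒ CAC·DC·CAC
    B ↦ CAC
    D ↦ DC
    A ↦ BDC  (constrained at step 1)
    C ↦ DD  (constrained at step 1)

A->BDC, B->CAC, C->DD, D->DC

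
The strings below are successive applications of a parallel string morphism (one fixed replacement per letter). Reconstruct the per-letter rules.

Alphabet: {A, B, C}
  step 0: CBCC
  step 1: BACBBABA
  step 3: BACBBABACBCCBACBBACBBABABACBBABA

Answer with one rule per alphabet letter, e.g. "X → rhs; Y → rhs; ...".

  step 0 ⇒ step 1: CBCC ⇒ BA·CB·BA·BA
    B ↦ CB
    C ↦ BA
    A ↦ CC  (constrained at step 1)

A->CC, B->CB, C->BA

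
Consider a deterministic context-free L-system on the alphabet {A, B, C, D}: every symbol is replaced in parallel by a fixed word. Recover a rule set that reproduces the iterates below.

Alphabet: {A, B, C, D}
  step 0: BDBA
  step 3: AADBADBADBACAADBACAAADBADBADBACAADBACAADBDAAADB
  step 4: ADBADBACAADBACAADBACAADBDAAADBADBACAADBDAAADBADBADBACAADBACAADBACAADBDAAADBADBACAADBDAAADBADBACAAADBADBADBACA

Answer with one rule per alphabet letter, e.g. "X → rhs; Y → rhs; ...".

A->ADB, B->CA, C->DAA, D->A

  step 3 ⇒ step 4: AADBADBADBACAADBACAAADBADBADBACAADBACAADBDAAADB ⇒ ADB·ADB·A·CA·ADB·A·CA·ADB·A·CA·ADB·DAA·ADB·ADB·A·CA·ADB·DAA·ADB·ADB·ADB·A·CA·ADB·A·CA·ADB·A·CA·ADB·DAA·ADB·ADB·A·CA·ADB·DAA·ADB·ADB·A·CA·A·ADB·ADB·ADB·A·CA
    A ↦ ADB
    B ↦ CA
    C ↦ DAA
    D ↦ A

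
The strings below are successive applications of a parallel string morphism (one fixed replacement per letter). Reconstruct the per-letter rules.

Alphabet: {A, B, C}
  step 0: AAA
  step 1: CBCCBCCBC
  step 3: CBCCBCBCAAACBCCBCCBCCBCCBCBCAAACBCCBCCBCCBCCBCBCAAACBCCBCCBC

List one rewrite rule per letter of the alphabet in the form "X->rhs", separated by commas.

  step 0 ⇒ step 1: AAA ⇒ CBC·CBC·CBC
    A ↦ CBC
    B ↦ BCA  (constrained at step 1)
    C ↦ AA  (constrained at step 1)

A->CBC, B->BCA, C->AA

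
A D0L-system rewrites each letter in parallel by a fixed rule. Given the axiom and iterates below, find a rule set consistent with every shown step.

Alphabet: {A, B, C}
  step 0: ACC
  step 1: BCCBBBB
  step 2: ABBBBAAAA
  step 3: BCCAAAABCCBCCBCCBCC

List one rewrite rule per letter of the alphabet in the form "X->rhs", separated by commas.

  step 2 ⇒ step 3: ABBBBAAAA ⇒ BCC·A·A·A·A·BCC·BCC·BCC·BCC
    A ↦ BCC
    B ↦ A
  step 0 ⇒ step 1: ACC ⇒ BCC·BB·BB
    C ↦ BB

A->BCC, B->A, C->BB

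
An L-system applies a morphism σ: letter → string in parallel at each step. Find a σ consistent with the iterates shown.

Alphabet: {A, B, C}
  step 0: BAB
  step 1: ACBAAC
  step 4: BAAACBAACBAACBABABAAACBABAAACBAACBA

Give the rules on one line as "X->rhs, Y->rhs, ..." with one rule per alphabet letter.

  step 0 ⇒ step 1: BAB ⇒ AC·BA·AC
    A ↦ BA
    B ↦ AC
    C ↦ A  (constrained at step 1)

A->BA, B->AC, C->A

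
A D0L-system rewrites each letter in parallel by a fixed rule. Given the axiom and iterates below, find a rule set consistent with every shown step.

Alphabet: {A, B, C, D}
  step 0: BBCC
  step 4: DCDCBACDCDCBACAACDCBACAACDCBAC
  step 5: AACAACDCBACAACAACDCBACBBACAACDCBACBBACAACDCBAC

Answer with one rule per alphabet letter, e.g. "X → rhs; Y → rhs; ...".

A->B, B->DC, C->AC, D->A

  step 4 ⇒ step 5: DCDCBACDCDCBACAACDCBACAACDCBAC ⇒ A·AC·A·AC·DC·B·AC·A·AC·A·AC·DC·B·AC·B·B·AC·A·AC·DC·B·AC·B·B·AC·A·AC·DC·B·AC
    A ↦ B
    B ↦ DC
    C ↦ AC
    D ↦ A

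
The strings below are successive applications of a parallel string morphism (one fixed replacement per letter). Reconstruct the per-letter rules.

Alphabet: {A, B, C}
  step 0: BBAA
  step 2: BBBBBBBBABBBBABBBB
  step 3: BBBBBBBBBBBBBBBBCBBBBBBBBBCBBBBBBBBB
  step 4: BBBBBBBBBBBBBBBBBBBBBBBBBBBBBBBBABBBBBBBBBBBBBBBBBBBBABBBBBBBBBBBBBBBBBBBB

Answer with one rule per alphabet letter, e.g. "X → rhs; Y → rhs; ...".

A->CB, B->BB, C->ABB

  step 3 ⇒ step 4: BBBBBBBBBBBBBBBBCBBBBBBBBBCBBBBBBBBB ⇒ BB·BB·BB·BB·BB·BB·BB·BB·BB·BB·BB·BB·BB·BB·BB·BB·ABB·BB·BB·BB·BB·BB·BB·BB·BB·BB·ABB·BB·BB·BB·BB·BB·BB·BB·BB·BB
    B ↦ BB
    C ↦ ABB
  step 2 ⇒ step 3: BBBBBBBBABBBBABBBB ⇒ BB·BB·BB·BB·BB·BB·BB·BB·CB·BB·BB·BB·BB·CB·BB·BB·BB·BB
    A ↦ CB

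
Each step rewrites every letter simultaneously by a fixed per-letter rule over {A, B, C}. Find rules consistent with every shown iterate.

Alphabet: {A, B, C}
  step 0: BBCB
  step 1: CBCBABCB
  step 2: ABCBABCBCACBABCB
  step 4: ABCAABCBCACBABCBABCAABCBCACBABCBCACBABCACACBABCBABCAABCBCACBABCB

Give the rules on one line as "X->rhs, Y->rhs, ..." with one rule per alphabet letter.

A->CA, B->CB, C->AB

  step 1 ⇒ step 2: CBCBABCB ⇒ AB·CB·AB·CB·CA·CB·AB·CB
    A ↦ CA
    B ↦ CB
    C ↦ AB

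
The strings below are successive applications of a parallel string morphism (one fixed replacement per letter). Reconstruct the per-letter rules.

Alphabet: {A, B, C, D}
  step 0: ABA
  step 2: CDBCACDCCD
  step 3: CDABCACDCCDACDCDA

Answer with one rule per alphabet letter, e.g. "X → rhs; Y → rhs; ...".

A->C, B->BCA, C->CD, D->A

  step 2 ⇒ step 3: CDBCACDCCD ⇒ CD·A·BCA·CD·C·CD·A·CD·CD·A
    A ↦ C
    B ↦ BCA
    C ↦ CD
    D ↦ A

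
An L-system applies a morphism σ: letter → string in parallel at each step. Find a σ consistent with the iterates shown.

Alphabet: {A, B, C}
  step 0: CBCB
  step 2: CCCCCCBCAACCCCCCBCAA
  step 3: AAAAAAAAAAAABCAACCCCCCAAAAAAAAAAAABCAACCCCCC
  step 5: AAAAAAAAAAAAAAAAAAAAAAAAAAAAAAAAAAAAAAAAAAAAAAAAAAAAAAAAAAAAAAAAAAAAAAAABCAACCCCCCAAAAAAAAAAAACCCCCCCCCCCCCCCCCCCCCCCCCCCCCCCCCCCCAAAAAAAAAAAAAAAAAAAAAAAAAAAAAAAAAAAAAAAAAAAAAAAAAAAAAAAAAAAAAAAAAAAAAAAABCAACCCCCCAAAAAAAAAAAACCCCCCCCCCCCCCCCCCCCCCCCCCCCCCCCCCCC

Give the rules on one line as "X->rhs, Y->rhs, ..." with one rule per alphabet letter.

A->CCC, B->BC, C->AA

  step 2 ⇒ step 3: CCCCCCBCAACCCCCCBCAA ⇒ AA·AA·AA·AA·AA·AA·BC·AA·CCC·CCC·AA·AA·AA·AA·AA·AA·BC·AA·CCC·CCC
    A ↦ CCC
    B ↦ BC
    C ↦ AA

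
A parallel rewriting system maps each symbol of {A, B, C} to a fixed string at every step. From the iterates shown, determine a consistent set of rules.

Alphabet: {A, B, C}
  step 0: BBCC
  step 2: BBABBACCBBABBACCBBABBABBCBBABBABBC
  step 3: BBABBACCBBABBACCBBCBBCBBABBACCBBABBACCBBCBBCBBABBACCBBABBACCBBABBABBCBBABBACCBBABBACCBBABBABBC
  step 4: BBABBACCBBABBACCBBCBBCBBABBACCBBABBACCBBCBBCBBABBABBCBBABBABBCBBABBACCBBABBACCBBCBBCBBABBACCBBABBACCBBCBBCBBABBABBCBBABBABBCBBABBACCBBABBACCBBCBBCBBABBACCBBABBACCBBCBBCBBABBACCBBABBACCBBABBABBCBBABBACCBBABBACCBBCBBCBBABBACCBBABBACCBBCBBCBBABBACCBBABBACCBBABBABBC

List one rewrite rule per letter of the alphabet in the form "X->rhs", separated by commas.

  step 3 ⇒ step 4: BBABBACCBBABBACCBBCBBCBBABBACCBBABBACCBBCBBCBBABBACCBBABBACCBBABBABBCBBABBACCBBABBACCBBABBABBC ⇒ BBA·BBA·CC·BBA·BBA·CC·BBC·BBC·BBA·BBA·CC·BBA·BBA·CC·BBC·BBC·BBA·BBA·BBC·BBA·BBA·BBC·BBA·BBA·CC·BBA·BBA·CC·BBC·BBC·BBA·BBA·CC·BBA·BBA·CC·BBC·BBC·BBA·BBA·BBC·BBA·BBA·BBC·BBA·BBA·CC·BBA·BBA·CC·BBC·BBC·BBA·BBA·CC·BBA·BBA·CC·BBC·BBC·BBA·BBA·CC·BBA·BBA·CC·BBA·BBA·BBC·BBA·BBA·CC·BBA·BBA·CC·BBC·BBC·BBA·BBA·CC·BBA·BBA·CC·BBC·BBC·BBA·BBA·CC·BBA·BBA·CC·BBA·BBA·BBC
    A ↦ CC
    B ↦ BBA
    C ↦ BBC

A->CC, B->BBA, C->BBC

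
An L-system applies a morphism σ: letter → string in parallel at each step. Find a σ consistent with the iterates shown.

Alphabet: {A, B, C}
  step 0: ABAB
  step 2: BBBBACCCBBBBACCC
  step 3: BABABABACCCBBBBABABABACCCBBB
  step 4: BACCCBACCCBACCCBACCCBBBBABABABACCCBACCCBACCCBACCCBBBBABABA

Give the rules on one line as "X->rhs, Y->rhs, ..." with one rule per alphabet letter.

A->CCC, B->BA, C->B

  step 3 ⇒ step 4: BABABABACCCBBBBABABABACCCBBB ⇒ BA·CCC·BA·CCC·BA·CCC·BA·CCC·B·B·B·BA·BA·BA·BA·CCC·BA·CCC·BA·CCC·BA·CCC·B·B·B·BA·BA·BA
    A ↦ CCC
    B ↦ BA
    C ↦ B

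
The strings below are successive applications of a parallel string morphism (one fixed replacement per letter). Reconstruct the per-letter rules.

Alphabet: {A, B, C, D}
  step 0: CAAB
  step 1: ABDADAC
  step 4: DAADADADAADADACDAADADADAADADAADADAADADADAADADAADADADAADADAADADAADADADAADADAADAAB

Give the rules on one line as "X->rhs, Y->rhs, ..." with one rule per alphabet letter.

A->DA, B->C, C->AB, D->DAA

  step 0 ⇒ step 1: CAAB ⇒ AB·DA·DA·C
    A ↦ DA
    B ↦ C
    C ↦ AB
    D ↦ DAA  (constrained at step 1)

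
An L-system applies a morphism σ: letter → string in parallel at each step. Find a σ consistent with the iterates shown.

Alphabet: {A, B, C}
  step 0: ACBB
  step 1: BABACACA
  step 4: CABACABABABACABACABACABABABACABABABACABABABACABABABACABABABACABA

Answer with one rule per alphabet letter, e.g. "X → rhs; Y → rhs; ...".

A->BA, B->CA, C->BA

  step 0 ⇒ step 1: ACBB ⇒ BA·BA·CA·CA
    A ↦ BA
    B ↦ CA
    C ↦ BA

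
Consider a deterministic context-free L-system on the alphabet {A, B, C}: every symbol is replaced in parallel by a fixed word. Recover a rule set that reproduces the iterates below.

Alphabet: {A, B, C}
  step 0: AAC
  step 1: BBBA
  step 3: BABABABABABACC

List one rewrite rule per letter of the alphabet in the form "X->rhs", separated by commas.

  step 0 ⇒ step 1: AAC ⇒ B·B·BA
    A ↦ B
    C ↦ BA
    B ↦ CC  (constrained at step 1)

A->B, B->CC, C->BA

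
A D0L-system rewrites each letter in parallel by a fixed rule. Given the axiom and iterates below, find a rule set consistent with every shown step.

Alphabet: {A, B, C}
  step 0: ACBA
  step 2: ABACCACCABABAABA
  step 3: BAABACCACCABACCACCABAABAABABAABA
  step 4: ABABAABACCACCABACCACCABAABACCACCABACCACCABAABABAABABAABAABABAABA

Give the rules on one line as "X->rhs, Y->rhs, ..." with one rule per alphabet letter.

  step 3 ⇒ step 4: BAABACCACCABACCACCABAABAABABAABA ⇒ A·BA·BA·A·BA·CCA·CCA·BA·CCA·CCA·BA·A·BA·CCA·CCA·BA·CCA·CCA·BA·A·BA·BA·A·BA·BA·A·BA·A·BA·BA·A·BA
    A ↦ BA
    B ↦ A
    C ↦ CCA

A->BA, B->A, C->CCA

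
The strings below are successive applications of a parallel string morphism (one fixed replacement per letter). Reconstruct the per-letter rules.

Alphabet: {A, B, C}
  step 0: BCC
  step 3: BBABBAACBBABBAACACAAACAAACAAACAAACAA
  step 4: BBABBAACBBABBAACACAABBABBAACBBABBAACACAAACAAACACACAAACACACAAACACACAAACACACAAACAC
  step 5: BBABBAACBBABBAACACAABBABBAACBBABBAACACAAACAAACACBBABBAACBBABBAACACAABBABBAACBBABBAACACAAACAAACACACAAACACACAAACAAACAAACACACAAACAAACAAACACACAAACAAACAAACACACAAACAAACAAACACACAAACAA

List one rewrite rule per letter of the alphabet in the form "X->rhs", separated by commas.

A->AC, B->BBA, C->AA

  step 4 ⇒ step 5: BBABBAACBBABBAACACAABBABBAACBBABBAACACAAACAAACACACAAACACACAAACACACAAACACACAAACAC ⇒ BBA·BBA·AC·BBA·BBA·AC·AC·AA·BBA·BBA·AC·BBA·BBA·AC·AC·AA·AC·AA·AC·AC·BBA·BBA·AC·BBA·BBA·AC·AC·AA·BBA·BBA·AC·BBA·BBA·AC·AC·AA·AC·AA·AC·AC·AC·AA·AC·AC·AC·AA·AC·AA·AC·AA·AC·AC·AC·AA·AC·AA·AC·AA·AC·AC·AC·AA·AC·AA·AC·AA·AC·AC·AC·AA·AC·AA·AC·AA·AC·AC·AC·AA·AC·AA
    A ↦ AC
    B ↦ BBA
    C ↦ AA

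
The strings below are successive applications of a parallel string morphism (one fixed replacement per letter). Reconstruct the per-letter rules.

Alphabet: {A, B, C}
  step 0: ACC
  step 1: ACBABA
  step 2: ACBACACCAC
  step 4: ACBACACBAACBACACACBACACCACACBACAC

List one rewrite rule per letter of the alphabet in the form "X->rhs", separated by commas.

  step 1 ⇒ step 2: ACBABA ⇒ AC·BA·C·AC·C·AC
    A ↦ AC
    B ↦ C
    C ↦ BA

A->AC, B->C, C->BA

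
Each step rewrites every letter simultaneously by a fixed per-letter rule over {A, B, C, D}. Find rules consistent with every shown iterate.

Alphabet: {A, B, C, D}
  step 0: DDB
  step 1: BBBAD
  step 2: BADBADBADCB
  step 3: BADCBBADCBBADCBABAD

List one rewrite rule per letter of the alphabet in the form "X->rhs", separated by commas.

A->C, B->BAD, C->A, D->B

  step 2 ⇒ step 3: BADBADBADCB ⇒ BAD·C·B·BAD·C·B·BAD·C·B·A·BAD
    A ↦ C
    B ↦ BAD
    C ↦ A
    D ↦ B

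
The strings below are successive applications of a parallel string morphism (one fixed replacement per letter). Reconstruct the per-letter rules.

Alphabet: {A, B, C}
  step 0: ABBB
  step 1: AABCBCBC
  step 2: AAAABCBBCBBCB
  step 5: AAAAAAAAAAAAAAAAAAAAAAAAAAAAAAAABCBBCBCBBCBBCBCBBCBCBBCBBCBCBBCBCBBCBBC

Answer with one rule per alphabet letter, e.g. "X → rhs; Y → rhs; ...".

  step 1 ⇒ step 2: AABCBCBC ⇒ AA·AA·BC·B·BC·B·BC·B
    A ↦ AA
    B ↦ BC
    C ↦ B

A->AA, B->BC, C->B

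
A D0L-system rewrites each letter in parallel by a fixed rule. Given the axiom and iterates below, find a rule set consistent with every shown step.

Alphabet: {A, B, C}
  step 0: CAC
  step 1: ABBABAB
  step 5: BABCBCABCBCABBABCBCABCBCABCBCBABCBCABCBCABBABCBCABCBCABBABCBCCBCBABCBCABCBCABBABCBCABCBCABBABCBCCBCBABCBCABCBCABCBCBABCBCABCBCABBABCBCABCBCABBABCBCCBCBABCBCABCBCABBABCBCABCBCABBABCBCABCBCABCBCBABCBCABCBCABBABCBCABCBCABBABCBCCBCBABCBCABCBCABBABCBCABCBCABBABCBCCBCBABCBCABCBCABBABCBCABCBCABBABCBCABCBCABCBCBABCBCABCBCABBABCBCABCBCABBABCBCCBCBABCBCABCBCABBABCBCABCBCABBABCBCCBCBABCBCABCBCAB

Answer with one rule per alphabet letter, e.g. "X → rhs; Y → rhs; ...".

A->BAB, B->CBC, C->AB

  step 0 ⇒ step 1: CAC ⇒ AB·BAB·AB
    A ↦ BAB
    C ↦ AB
    B ↦ CBC  (constrained at step 1)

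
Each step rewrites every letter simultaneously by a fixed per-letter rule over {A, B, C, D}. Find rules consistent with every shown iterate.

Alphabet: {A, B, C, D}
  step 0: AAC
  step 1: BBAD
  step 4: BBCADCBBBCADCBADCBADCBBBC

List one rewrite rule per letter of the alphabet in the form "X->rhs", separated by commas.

  step 0 ⇒ step 1: AAC ⇒ B·B·AD
    A ↦ B
    C ↦ AD
    B ↦ CB  (constrained at step 1)
    D ↦ BC  (constrained at step 1)

A->B, B->CB, C->AD, D->BC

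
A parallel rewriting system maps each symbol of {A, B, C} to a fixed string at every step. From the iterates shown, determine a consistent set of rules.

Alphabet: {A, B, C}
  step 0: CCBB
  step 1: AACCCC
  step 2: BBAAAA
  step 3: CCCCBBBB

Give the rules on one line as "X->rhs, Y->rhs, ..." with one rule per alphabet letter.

  step 2 ⇒ step 3: BBAAAA ⇒ CC·CC·B·B·B·B
    A ↦ B
    B ↦ CC
  step 0 ⇒ step 1: CCBB ⇒ A·A·CC·CC
    C ↦ A

A->B, B->CC, C->A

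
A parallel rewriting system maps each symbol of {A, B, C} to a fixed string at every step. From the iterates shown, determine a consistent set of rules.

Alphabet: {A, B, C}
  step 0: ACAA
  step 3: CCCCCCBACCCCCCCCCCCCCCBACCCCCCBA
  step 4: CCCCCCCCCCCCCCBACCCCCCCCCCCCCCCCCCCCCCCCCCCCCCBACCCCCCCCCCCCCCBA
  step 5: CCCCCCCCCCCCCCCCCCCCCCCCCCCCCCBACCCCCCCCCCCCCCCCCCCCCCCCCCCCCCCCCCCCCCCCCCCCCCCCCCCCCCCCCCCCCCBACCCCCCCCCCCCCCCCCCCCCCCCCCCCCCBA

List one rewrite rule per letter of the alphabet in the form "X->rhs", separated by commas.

  step 4 ⇒ step 5: CCCCCCCCCCCCCCBACCCCCCCCCCCCCCCCCCCCCCCCCCCCCCBACCCCCCCCCCCCCCBA ⇒ CC·CC·CC·CC·CC·CC·CC·CC·CC·CC·CC·CC·CC·CC·CC·BA·CC·CC·CC·CC·CC·CC·CC·CC·CC·CC·CC·CC·CC·CC·CC·CC·CC·CC·CC·CC·CC·CC·CC·CC·CC·CC·CC·CC·CC·CC·CC·BA·CC·CC·CC·CC·CC·CC·CC·CC·CC·CC·CC·CC·CC·CC·CC·BA
    A ↦ BA
    B ↦ CC
    C ↦ CC

A->BA, B->CC, C->CC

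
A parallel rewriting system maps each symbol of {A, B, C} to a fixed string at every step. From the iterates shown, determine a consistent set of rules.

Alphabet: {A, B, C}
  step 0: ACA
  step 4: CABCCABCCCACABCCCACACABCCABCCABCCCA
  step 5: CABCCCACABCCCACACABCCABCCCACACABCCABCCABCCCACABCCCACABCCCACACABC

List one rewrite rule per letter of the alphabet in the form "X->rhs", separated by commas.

A->BC, B->C, C->CA

  step 4 ⇒ step 5: CABCCABCCCACABCCCACACABCCABCCABCCCA ⇒ CA·BC·C·CA·CA·BC·C·CA·CA·CA·BC·CA·BC·C·CA·CA·CA·BC·CA·BC·CA·BC·C·CA·CA·BC·C·CA·CA·BC·C·CA·CA·CA·BC
    A ↦ BC
    B ↦ C
    C ↦ CA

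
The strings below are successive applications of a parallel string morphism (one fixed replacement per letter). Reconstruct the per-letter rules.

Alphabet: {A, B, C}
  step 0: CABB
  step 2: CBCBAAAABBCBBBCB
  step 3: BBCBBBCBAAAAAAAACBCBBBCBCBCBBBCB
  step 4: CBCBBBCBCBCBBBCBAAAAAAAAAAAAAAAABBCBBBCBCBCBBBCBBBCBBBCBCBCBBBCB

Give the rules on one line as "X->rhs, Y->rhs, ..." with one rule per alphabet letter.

A->AA, B->CB, C->BB

  step 3 ⇒ step 4: BBCBBBCBAAAAAAAACBCBBBCBCBCBBBCB ⇒ CB·CB·BB·CB·CB·CB·BB·CB·AA·AA·AA·AA·AA·AA·AA·AA·BB·CB·BB·CB·CB·CB·BB·CB·BB·CB·BB·CB·CB·CB·BB·CB
    A ↦ AA
    B ↦ CB
    C ↦ BB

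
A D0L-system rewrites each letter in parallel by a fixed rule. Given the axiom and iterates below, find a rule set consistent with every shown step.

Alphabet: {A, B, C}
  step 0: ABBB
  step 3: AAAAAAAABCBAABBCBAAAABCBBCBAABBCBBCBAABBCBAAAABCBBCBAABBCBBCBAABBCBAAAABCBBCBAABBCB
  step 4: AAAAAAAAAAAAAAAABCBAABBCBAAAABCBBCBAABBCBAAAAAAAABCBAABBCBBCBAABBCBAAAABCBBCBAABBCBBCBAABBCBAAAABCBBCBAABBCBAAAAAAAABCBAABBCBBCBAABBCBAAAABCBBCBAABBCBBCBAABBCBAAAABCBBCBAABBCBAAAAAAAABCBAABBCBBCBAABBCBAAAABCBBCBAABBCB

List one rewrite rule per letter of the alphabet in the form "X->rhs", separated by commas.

  step 3 ⇒ step 4: AAAAAAAABCBAABBCBAAAABCBBCBAABBCBBCBAABBCBAAAABCBBCBAABBCBBCBAABBCBAAAABCBBCBAABBCB ⇒ AA·AA·AA·AA·AA·AA·AA·AA·BCB·AAB·BCB·AA·AA·BCB·BCB·AAB·BCB·AA·AA·AA·AA·BCB·AAB·BCB·BCB·AAB·BCB·AA·AA·BCB·BCB·AAB·BCB·BCB·AAB·BCB·AA·AA·BCB·BCB·AAB·BCB·AA·AA·AA·AA·BCB·AAB·BCB·BCB·AAB·BCB·AA·AA·BCB·BCB·AAB·BCB·BCB·AAB·BCB·AA·AA·BCB·BCB·AAB·BCB·AA·AA·AA·AA·BCB·AAB·BCB·BCB·AAB·BCB·AA·AA·BCB·BCB·AAB·BCB
    A ↦ AA
    B ↦ BCB
    C ↦ AAB

A->AA, B->BCB, C->AAB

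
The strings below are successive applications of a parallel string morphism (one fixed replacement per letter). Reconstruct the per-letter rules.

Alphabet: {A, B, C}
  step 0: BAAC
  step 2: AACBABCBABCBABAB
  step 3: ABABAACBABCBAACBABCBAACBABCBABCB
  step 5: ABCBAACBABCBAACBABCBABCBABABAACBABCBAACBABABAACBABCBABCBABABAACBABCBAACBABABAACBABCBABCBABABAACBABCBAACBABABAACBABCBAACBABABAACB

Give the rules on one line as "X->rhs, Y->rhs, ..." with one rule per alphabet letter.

A->AB, B->CB, C->AA

  step 2 ⇒ step 3: AACBABCBABCBABAB ⇒ AB·AB·AA·CB·AB·CB·AA·CB·AB·CB·AA·CB·AB·CB·AB·CB
    A ↦ AB
    B ↦ CB
    C ↦ AA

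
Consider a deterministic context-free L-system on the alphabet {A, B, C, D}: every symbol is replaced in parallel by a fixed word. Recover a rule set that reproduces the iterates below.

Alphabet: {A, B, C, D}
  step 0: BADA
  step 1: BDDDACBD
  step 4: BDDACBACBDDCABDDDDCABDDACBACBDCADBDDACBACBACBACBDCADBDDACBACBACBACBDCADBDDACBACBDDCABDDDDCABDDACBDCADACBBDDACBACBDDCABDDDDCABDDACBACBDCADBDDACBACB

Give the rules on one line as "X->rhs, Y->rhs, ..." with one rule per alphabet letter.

A->D, B->BDD, C->DCA, D->ACB

  step 0 ⇒ step 1: BADA ⇒ BDD·D·ACB·D
    A ↦ D
    B ↦ BDD
    D ↦ ACB
    C ↦ DCA  (constrained at step 1)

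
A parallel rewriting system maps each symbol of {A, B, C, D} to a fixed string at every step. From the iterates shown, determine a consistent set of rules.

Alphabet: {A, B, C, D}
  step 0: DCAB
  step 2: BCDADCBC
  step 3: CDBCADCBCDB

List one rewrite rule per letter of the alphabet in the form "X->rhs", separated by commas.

A->AD, B->CD, C->B, D->C

  step 2 ⇒ step 3: BCDADCBC ⇒ CD·B·C·AD·C·B·CD·B
    A ↦ AD
    B ↦ CD
    C ↦ B
    D ↦ C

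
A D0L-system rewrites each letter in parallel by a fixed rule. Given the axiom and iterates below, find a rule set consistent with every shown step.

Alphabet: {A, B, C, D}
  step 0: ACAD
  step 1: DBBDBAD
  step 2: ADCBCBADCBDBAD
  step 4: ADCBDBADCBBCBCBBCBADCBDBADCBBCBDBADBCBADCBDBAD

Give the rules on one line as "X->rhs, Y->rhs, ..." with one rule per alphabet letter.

A->DB, B->CB, C->B, D->AD

  step 1 ⇒ step 2: DBBDBAD ⇒ AD·CB·CB·AD·CB·DB·AD
    A ↦ DB
    B ↦ CB
    D ↦ AD
  step 0 ⇒ step 1: ACAD ⇒ DB·B·DB·AD
    C ↦ B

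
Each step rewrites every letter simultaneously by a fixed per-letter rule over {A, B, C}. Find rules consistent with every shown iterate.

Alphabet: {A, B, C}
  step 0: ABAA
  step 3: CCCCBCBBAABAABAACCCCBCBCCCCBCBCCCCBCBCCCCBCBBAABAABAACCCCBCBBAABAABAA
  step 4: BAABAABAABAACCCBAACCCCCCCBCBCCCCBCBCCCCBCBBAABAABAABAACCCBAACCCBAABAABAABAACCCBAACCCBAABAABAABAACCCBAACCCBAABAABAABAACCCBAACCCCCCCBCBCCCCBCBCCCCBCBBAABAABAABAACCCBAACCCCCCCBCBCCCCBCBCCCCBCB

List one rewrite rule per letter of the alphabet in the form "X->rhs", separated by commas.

A->CB, B->CCC, C->BAA

  step 3 ⇒ step 4: CCCCBCBBAABAABAACCCCBCBCCCCBCBCCCCBCBCCCCBCBBAABAABAACCCCBCBBAABAABAA ⇒ BAA·BAA·BAA·BAA·CCC·BAA·CCC·CCC·CB·CB·CCC·CB·CB·CCC·CB·CB·BAA·BAA·BAA·BAA·CCC·BAA·CCC·BAA·BAA·BAA·BAA·CCC·BAA·CCC·BAA·BAA·BAA·BAA·CCC·BAA·CCC·BAA·BAA·BAA·BAA·CCC·BAA·CCC·CCC·CB·CB·CCC·CB·CB·CCC·CB·CB·BAA·BAA·BAA·BAA·CCC·BAA·CCC·CCC·CB·CB·CCC·CB·CB·CCC·CB·CB
    A ↦ CB
    B ↦ CCC
    C ↦ BAA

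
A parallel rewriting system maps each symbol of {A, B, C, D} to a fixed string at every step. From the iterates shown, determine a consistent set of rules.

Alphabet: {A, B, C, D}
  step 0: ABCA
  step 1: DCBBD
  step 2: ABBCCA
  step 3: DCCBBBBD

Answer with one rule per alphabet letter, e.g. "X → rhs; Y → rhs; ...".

A->D, B->C, C->BB, D->A

  step 2 ⇒ step 3: ABBCCA ⇒ D·C·C·BB·BB·D
    A ↦ D
    B ↦ C
    C ↦ BB
  step 1 ⇒ step 2: DCBBD ⇒ A·BB·C·C·A
    D ↦ A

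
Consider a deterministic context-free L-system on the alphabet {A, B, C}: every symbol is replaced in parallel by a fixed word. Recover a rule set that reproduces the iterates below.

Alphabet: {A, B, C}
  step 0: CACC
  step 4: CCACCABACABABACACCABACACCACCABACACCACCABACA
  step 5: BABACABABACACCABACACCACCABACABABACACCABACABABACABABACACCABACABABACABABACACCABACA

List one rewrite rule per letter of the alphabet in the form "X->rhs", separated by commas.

A->CA, B->C, C->BA

  step 4 ⇒ step 5: CCACCABACABABACACCABACACCACCABACACCACCABACA ⇒ BA·BA·CA·BA·BA·CA·C·CA·BA·CA·C·CA·C·CA·BA·CA·BA·BA·CA·C·CA·BA·CA·BA·BA·CA·BA·BA·CA·C·CA·BA·CA·BA·BA·CA·BA·BA·CA·C·CA·BA·CA
    A ↦ CA
    B ↦ C
    C ↦ BA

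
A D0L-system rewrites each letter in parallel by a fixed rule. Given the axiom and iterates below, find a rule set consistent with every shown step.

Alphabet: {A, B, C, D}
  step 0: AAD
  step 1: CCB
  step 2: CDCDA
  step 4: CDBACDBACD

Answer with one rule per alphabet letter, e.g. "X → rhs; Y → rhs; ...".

  step 1 ⇒ step 2: CCB ⇒ CD·CD·A
    B ↦ A
    C ↦ CD
  step 0 ⇒ step 1: AAD ⇒ C·C·B
    A ↦ C
  step 0 ⇒ step 1: AAD ⇒ C·C·B
    D ↦ B

A->C, B->A, C->CD, D->B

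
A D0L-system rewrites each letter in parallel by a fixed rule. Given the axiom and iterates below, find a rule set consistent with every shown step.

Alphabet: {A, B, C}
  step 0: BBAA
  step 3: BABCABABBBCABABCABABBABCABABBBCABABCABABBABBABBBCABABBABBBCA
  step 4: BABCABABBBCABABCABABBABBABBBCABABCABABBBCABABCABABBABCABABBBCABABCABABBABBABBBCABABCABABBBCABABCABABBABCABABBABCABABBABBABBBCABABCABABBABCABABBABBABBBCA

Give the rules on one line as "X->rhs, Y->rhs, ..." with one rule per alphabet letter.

  step 3 ⇒ step 4: BABCABABBBCABABCABABBABCABABBBCABABCABABBABBABBBCABABBABBBCA ⇒ BAB·CA·BAB·BB·CA·BAB·CA·BAB·BAB·BAB·BB·CA·BAB·CA·BAB·BB·CA·BAB·CA·BAB·BAB·CA·BAB·BB·CA·BAB·CA·BAB·BAB·BAB·BB·CA·BAB·CA·BAB·BB·CA·BAB·CA·BAB·BAB·CA·BAB·BAB·CA·BAB·BAB·BAB·BB·CA·BAB·CA·BAB·BAB·CA·BAB·BAB·BAB·BB·CA
    A ↦ CA
    B ↦ BAB
    C ↦ BB

A->CA, B->BAB, C->BB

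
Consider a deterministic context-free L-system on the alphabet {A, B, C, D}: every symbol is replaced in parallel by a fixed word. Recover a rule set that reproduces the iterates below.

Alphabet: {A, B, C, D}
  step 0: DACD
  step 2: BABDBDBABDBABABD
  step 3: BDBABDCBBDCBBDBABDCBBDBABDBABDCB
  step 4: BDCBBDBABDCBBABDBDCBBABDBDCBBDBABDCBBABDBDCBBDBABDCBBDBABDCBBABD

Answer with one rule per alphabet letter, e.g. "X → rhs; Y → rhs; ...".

  step 3 ⇒ step 4: BDBABDCBBDCBBDBABDCBBDBABDBABDCB ⇒ BD·CB·BD·BA·BD·CB·BA·BD·BD·CB·BA·BD·BD·CB·BD·BA·BD·CB·BA·BD·BD·CB·BD·BA·BD·CB·BD·BA·BD·CB·BA·BD
    A ↦ BA
    B ↦ BD
    C ↦ BA
    D ↦ CB

A->BA, B->BD, C->BA, D->CB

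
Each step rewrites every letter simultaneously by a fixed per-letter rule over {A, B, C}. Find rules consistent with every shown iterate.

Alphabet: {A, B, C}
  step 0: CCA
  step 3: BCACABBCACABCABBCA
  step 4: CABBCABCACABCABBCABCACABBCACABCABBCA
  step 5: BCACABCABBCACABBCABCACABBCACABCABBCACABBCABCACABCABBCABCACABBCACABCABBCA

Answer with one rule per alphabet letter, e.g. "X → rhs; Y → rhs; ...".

A->CA, B->CAB, C->B

  step 4 ⇒ step 5: CABBCABCACABCABBCABCACABBCACABCABBCA ⇒ B·CA·CAB·CAB·B·CA·CAB·B·CA·B·CA·CAB·B·CA·CAB·CAB·B·CA·CAB·B·CA·B·CA·CAB·CAB·B·CA·B·CA·CAB·B·CA·CAB·CAB·B·CA
    A ↦ CA
    B ↦ CAB
    C ↦ B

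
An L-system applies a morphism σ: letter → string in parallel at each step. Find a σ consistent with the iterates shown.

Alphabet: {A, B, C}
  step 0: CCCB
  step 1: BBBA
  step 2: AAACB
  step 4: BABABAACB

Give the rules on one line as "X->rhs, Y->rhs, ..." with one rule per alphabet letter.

A->CB, B->A, C->B

  step 1 ⇒ step 2: BBBA ⇒ A·A·A·CB
    A ↦ CB
    B ↦ A
  step 0 ⇒ step 1: CCCB ⇒ B·B·B·A
    C ↦ B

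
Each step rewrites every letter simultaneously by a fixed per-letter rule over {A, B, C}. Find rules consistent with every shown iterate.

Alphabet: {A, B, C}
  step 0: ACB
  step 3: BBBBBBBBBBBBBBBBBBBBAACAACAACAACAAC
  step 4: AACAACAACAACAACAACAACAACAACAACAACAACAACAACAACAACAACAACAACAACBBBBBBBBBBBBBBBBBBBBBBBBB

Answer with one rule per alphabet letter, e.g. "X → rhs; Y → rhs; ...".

A->B, B->AAC, C->BBB

  step 3 ⇒ step 4: BBBBBBBBBBBBBBBBBBBBAACAACAACAACAAC ⇒ AAC·AAC·AAC·AAC·AAC·AAC·AAC·AAC·AAC·AAC·AAC·AAC·AAC·AAC·AAC·AAC·AAC·AAC·AAC·AAC·B·B·BBB·B·B·BBB·B·B·BBB·B·B·BBB·B·B·BBB
    A ↦ B
    B ↦ AAC
    C ↦ BBB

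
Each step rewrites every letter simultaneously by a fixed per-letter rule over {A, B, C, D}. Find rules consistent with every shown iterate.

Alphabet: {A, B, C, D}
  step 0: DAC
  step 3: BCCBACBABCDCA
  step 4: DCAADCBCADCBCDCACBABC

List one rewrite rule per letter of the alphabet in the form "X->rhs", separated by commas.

A->BC, B->DC, C->A, D->CB

  step 3 ⇒ step 4: BCCBACBABCDCA ⇒ DC·A·A·DC·BC·A·DC·BC·DC·A·CB·A·BC
    A ↦ BC
    B ↦ DC
    C ↦ A
    D ↦ CB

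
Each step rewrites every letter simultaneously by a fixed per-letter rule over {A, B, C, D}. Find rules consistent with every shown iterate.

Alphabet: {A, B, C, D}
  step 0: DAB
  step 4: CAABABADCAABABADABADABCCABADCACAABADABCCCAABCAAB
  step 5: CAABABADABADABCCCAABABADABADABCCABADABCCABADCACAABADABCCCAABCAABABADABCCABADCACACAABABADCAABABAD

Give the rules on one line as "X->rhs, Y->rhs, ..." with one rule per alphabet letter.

A->AB, B->AD, C->CA, D->CC

  step 4 ⇒ step 5: CAABABADCAABABADABADABCCABADCACAABADABCCCAABCAAB ⇒ CA·AB·AB·AD·AB·AD·AB·CC·CA·AB·AB·AD·AB·AD·AB·CC·AB·AD·AB·CC·AB·AD·CA·CA·AB·AD·AB·CC·CA·AB·CA·AB·AB·AD·AB·CC·AB·AD·CA·CA·CA·AB·AB·AD·CA·AB·AB·AD
    A ↦ AB
    B ↦ AD
    C ↦ CA
    D ↦ CC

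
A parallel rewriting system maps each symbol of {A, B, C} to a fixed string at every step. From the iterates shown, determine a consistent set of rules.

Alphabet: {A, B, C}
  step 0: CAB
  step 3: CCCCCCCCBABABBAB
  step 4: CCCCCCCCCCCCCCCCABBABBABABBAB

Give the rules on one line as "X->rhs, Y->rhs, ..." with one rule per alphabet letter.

A->B, B->AB, C->CC

  step 3 ⇒ step 4: CCCCCCCCBABABBAB ⇒ CC·CC·CC·CC·CC·CC·CC·CC·AB·B·AB·B·AB·AB·B·AB
    A ↦ B
    B ↦ AB
    C ↦ CC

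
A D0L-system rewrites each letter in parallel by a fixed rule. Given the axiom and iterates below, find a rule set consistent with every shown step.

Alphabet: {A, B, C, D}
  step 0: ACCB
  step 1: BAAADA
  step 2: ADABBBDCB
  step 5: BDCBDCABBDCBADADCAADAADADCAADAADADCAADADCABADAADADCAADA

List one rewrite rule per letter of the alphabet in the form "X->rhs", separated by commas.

A->B, B->ADA, C->A, D->DC

  step 1 ⇒ step 2: BAAADA ⇒ ADA·B·B·B·DC·B
    A ↦ B
    B ↦ ADA
    D ↦ DC
  step 0 ⇒ step 1: ACCB ⇒ B·A·A·ADA
    C ↦ A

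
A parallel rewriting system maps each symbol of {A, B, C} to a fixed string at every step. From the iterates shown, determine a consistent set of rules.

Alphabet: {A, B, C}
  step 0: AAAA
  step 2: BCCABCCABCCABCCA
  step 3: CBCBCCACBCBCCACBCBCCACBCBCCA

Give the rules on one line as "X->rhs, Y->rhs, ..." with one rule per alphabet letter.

  step 2 ⇒ step 3: BCCABCCABCCABCCA ⇒ C·BC·BC·CA·C·BC·BC·CA·C·BC·BC·CA·C·BC·BC·CA
    A ↦ CA
    B ↦ C
    C ↦ BC

A->CA, B->C, C->BC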